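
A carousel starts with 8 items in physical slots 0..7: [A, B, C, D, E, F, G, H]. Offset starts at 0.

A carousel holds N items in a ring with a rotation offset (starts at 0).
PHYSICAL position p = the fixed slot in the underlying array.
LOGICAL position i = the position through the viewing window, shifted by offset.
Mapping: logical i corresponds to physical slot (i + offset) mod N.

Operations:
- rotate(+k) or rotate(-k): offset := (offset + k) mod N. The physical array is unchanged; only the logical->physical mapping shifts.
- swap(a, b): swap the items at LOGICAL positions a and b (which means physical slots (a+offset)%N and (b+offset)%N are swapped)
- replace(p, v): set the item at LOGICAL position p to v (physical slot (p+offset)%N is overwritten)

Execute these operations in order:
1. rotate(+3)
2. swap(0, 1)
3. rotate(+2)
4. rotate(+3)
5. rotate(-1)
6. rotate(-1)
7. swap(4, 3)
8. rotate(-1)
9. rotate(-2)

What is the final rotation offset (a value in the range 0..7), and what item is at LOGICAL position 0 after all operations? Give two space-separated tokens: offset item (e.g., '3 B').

After op 1 (rotate(+3)): offset=3, physical=[A,B,C,D,E,F,G,H], logical=[D,E,F,G,H,A,B,C]
After op 2 (swap(0, 1)): offset=3, physical=[A,B,C,E,D,F,G,H], logical=[E,D,F,G,H,A,B,C]
After op 3 (rotate(+2)): offset=5, physical=[A,B,C,E,D,F,G,H], logical=[F,G,H,A,B,C,E,D]
After op 4 (rotate(+3)): offset=0, physical=[A,B,C,E,D,F,G,H], logical=[A,B,C,E,D,F,G,H]
After op 5 (rotate(-1)): offset=7, physical=[A,B,C,E,D,F,G,H], logical=[H,A,B,C,E,D,F,G]
After op 6 (rotate(-1)): offset=6, physical=[A,B,C,E,D,F,G,H], logical=[G,H,A,B,C,E,D,F]
After op 7 (swap(4, 3)): offset=6, physical=[A,C,B,E,D,F,G,H], logical=[G,H,A,C,B,E,D,F]
After op 8 (rotate(-1)): offset=5, physical=[A,C,B,E,D,F,G,H], logical=[F,G,H,A,C,B,E,D]
After op 9 (rotate(-2)): offset=3, physical=[A,C,B,E,D,F,G,H], logical=[E,D,F,G,H,A,C,B]

Answer: 3 E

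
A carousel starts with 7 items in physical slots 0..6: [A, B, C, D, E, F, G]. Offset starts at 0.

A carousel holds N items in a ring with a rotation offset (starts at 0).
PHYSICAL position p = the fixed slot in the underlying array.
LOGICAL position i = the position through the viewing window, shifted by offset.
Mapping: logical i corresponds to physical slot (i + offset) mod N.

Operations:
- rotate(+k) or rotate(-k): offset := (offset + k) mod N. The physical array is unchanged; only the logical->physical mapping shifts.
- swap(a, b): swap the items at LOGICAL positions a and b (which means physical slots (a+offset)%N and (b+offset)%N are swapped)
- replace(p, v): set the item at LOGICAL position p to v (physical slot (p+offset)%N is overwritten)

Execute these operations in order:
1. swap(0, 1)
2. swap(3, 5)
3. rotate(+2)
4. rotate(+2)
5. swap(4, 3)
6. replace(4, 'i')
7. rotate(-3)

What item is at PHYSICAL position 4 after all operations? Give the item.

After op 1 (swap(0, 1)): offset=0, physical=[B,A,C,D,E,F,G], logical=[B,A,C,D,E,F,G]
After op 2 (swap(3, 5)): offset=0, physical=[B,A,C,F,E,D,G], logical=[B,A,C,F,E,D,G]
After op 3 (rotate(+2)): offset=2, physical=[B,A,C,F,E,D,G], logical=[C,F,E,D,G,B,A]
After op 4 (rotate(+2)): offset=4, physical=[B,A,C,F,E,D,G], logical=[E,D,G,B,A,C,F]
After op 5 (swap(4, 3)): offset=4, physical=[A,B,C,F,E,D,G], logical=[E,D,G,A,B,C,F]
After op 6 (replace(4, 'i')): offset=4, physical=[A,i,C,F,E,D,G], logical=[E,D,G,A,i,C,F]
After op 7 (rotate(-3)): offset=1, physical=[A,i,C,F,E,D,G], logical=[i,C,F,E,D,G,A]

Answer: E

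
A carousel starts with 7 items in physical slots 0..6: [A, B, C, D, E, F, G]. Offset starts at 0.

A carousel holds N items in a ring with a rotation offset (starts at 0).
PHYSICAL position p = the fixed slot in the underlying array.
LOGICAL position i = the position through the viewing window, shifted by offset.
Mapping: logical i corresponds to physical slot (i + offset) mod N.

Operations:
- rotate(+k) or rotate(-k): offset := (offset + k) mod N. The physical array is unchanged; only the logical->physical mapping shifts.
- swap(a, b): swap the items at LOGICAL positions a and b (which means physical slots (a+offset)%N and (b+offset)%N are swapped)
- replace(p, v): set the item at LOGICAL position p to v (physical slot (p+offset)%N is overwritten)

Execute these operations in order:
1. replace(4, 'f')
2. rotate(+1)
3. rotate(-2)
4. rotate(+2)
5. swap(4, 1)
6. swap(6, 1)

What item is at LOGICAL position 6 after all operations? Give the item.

After op 1 (replace(4, 'f')): offset=0, physical=[A,B,C,D,f,F,G], logical=[A,B,C,D,f,F,G]
After op 2 (rotate(+1)): offset=1, physical=[A,B,C,D,f,F,G], logical=[B,C,D,f,F,G,A]
After op 3 (rotate(-2)): offset=6, physical=[A,B,C,D,f,F,G], logical=[G,A,B,C,D,f,F]
After op 4 (rotate(+2)): offset=1, physical=[A,B,C,D,f,F,G], logical=[B,C,D,f,F,G,A]
After op 5 (swap(4, 1)): offset=1, physical=[A,B,F,D,f,C,G], logical=[B,F,D,f,C,G,A]
After op 6 (swap(6, 1)): offset=1, physical=[F,B,A,D,f,C,G], logical=[B,A,D,f,C,G,F]

Answer: F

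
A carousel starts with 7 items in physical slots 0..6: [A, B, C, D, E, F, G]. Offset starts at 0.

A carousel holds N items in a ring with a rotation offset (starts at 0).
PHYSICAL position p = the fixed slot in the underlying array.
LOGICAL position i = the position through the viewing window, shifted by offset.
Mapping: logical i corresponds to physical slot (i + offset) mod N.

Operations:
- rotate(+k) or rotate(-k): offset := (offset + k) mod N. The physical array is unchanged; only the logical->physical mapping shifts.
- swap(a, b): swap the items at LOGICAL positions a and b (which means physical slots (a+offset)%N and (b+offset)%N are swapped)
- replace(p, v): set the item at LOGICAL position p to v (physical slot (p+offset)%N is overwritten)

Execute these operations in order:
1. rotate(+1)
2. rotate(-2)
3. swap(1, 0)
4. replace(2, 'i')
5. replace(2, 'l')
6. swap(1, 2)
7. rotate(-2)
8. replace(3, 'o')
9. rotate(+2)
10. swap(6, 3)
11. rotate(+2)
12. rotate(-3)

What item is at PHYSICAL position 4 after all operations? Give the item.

Answer: E

Derivation:
After op 1 (rotate(+1)): offset=1, physical=[A,B,C,D,E,F,G], logical=[B,C,D,E,F,G,A]
After op 2 (rotate(-2)): offset=6, physical=[A,B,C,D,E,F,G], logical=[G,A,B,C,D,E,F]
After op 3 (swap(1, 0)): offset=6, physical=[G,B,C,D,E,F,A], logical=[A,G,B,C,D,E,F]
After op 4 (replace(2, 'i')): offset=6, physical=[G,i,C,D,E,F,A], logical=[A,G,i,C,D,E,F]
After op 5 (replace(2, 'l')): offset=6, physical=[G,l,C,D,E,F,A], logical=[A,G,l,C,D,E,F]
After op 6 (swap(1, 2)): offset=6, physical=[l,G,C,D,E,F,A], logical=[A,l,G,C,D,E,F]
After op 7 (rotate(-2)): offset=4, physical=[l,G,C,D,E,F,A], logical=[E,F,A,l,G,C,D]
After op 8 (replace(3, 'o')): offset=4, physical=[o,G,C,D,E,F,A], logical=[E,F,A,o,G,C,D]
After op 9 (rotate(+2)): offset=6, physical=[o,G,C,D,E,F,A], logical=[A,o,G,C,D,E,F]
After op 10 (swap(6, 3)): offset=6, physical=[o,G,F,D,E,C,A], logical=[A,o,G,F,D,E,C]
After op 11 (rotate(+2)): offset=1, physical=[o,G,F,D,E,C,A], logical=[G,F,D,E,C,A,o]
After op 12 (rotate(-3)): offset=5, physical=[o,G,F,D,E,C,A], logical=[C,A,o,G,F,D,E]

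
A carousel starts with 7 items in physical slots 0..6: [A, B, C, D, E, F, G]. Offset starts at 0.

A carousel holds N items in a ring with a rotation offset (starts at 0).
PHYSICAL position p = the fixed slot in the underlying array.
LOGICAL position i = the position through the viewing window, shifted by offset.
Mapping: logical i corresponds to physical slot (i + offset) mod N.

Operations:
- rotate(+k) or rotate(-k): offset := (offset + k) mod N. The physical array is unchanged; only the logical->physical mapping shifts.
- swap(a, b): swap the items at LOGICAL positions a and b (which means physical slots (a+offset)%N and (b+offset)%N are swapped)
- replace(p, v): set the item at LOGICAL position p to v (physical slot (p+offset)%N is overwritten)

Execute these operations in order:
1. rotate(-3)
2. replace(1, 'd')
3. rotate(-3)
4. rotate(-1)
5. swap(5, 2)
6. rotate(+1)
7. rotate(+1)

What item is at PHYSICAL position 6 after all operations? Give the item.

Answer: G

Derivation:
After op 1 (rotate(-3)): offset=4, physical=[A,B,C,D,E,F,G], logical=[E,F,G,A,B,C,D]
After op 2 (replace(1, 'd')): offset=4, physical=[A,B,C,D,E,d,G], logical=[E,d,G,A,B,C,D]
After op 3 (rotate(-3)): offset=1, physical=[A,B,C,D,E,d,G], logical=[B,C,D,E,d,G,A]
After op 4 (rotate(-1)): offset=0, physical=[A,B,C,D,E,d,G], logical=[A,B,C,D,E,d,G]
After op 5 (swap(5, 2)): offset=0, physical=[A,B,d,D,E,C,G], logical=[A,B,d,D,E,C,G]
After op 6 (rotate(+1)): offset=1, physical=[A,B,d,D,E,C,G], logical=[B,d,D,E,C,G,A]
After op 7 (rotate(+1)): offset=2, physical=[A,B,d,D,E,C,G], logical=[d,D,E,C,G,A,B]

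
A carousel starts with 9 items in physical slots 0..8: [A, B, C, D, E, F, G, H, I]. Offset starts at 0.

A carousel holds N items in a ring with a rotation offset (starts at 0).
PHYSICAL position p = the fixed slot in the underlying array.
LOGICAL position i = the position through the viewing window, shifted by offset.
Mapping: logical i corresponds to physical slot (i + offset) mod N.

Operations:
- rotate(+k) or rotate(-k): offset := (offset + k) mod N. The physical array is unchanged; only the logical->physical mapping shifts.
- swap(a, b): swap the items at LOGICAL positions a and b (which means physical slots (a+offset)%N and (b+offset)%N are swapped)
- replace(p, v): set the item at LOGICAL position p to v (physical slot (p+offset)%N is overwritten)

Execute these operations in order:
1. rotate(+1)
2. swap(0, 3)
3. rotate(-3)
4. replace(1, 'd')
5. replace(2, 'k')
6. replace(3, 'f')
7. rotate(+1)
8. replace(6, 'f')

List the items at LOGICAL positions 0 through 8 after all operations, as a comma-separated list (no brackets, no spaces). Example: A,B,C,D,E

Answer: d,k,f,C,D,B,f,G,H

Derivation:
After op 1 (rotate(+1)): offset=1, physical=[A,B,C,D,E,F,G,H,I], logical=[B,C,D,E,F,G,H,I,A]
After op 2 (swap(0, 3)): offset=1, physical=[A,E,C,D,B,F,G,H,I], logical=[E,C,D,B,F,G,H,I,A]
After op 3 (rotate(-3)): offset=7, physical=[A,E,C,D,B,F,G,H,I], logical=[H,I,A,E,C,D,B,F,G]
After op 4 (replace(1, 'd')): offset=7, physical=[A,E,C,D,B,F,G,H,d], logical=[H,d,A,E,C,D,B,F,G]
After op 5 (replace(2, 'k')): offset=7, physical=[k,E,C,D,B,F,G,H,d], logical=[H,d,k,E,C,D,B,F,G]
After op 6 (replace(3, 'f')): offset=7, physical=[k,f,C,D,B,F,G,H,d], logical=[H,d,k,f,C,D,B,F,G]
After op 7 (rotate(+1)): offset=8, physical=[k,f,C,D,B,F,G,H,d], logical=[d,k,f,C,D,B,F,G,H]
After op 8 (replace(6, 'f')): offset=8, physical=[k,f,C,D,B,f,G,H,d], logical=[d,k,f,C,D,B,f,G,H]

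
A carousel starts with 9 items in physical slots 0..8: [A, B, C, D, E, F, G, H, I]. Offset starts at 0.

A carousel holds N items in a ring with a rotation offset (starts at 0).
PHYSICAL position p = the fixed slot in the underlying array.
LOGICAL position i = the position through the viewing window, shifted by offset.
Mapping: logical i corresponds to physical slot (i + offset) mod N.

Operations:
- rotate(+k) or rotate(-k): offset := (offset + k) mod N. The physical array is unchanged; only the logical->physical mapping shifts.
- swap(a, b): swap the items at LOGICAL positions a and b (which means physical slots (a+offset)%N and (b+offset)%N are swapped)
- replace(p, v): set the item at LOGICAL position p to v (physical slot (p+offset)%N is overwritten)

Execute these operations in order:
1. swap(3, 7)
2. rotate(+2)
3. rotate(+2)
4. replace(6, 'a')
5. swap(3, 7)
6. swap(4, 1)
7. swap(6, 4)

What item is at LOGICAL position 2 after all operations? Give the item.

Answer: G

Derivation:
After op 1 (swap(3, 7)): offset=0, physical=[A,B,C,H,E,F,G,D,I], logical=[A,B,C,H,E,F,G,D,I]
After op 2 (rotate(+2)): offset=2, physical=[A,B,C,H,E,F,G,D,I], logical=[C,H,E,F,G,D,I,A,B]
After op 3 (rotate(+2)): offset=4, physical=[A,B,C,H,E,F,G,D,I], logical=[E,F,G,D,I,A,B,C,H]
After op 4 (replace(6, 'a')): offset=4, physical=[A,a,C,H,E,F,G,D,I], logical=[E,F,G,D,I,A,a,C,H]
After op 5 (swap(3, 7)): offset=4, physical=[A,a,D,H,E,F,G,C,I], logical=[E,F,G,C,I,A,a,D,H]
After op 6 (swap(4, 1)): offset=4, physical=[A,a,D,H,E,I,G,C,F], logical=[E,I,G,C,F,A,a,D,H]
After op 7 (swap(6, 4)): offset=4, physical=[A,F,D,H,E,I,G,C,a], logical=[E,I,G,C,a,A,F,D,H]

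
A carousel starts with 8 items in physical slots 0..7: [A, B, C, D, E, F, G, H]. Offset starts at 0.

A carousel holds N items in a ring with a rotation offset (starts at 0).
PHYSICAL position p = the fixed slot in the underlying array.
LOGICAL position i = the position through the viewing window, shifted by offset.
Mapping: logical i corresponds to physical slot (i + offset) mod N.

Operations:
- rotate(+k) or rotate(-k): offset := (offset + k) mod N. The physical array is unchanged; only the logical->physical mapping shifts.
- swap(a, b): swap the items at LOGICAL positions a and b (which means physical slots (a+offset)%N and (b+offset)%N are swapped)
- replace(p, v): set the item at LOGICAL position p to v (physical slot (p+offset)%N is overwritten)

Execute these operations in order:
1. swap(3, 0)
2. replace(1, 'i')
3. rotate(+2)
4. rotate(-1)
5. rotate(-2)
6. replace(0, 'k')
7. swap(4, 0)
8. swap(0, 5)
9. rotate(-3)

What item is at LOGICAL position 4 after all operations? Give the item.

Answer: D

Derivation:
After op 1 (swap(3, 0)): offset=0, physical=[D,B,C,A,E,F,G,H], logical=[D,B,C,A,E,F,G,H]
After op 2 (replace(1, 'i')): offset=0, physical=[D,i,C,A,E,F,G,H], logical=[D,i,C,A,E,F,G,H]
After op 3 (rotate(+2)): offset=2, physical=[D,i,C,A,E,F,G,H], logical=[C,A,E,F,G,H,D,i]
After op 4 (rotate(-1)): offset=1, physical=[D,i,C,A,E,F,G,H], logical=[i,C,A,E,F,G,H,D]
After op 5 (rotate(-2)): offset=7, physical=[D,i,C,A,E,F,G,H], logical=[H,D,i,C,A,E,F,G]
After op 6 (replace(0, 'k')): offset=7, physical=[D,i,C,A,E,F,G,k], logical=[k,D,i,C,A,E,F,G]
After op 7 (swap(4, 0)): offset=7, physical=[D,i,C,k,E,F,G,A], logical=[A,D,i,C,k,E,F,G]
After op 8 (swap(0, 5)): offset=7, physical=[D,i,C,k,A,F,G,E], logical=[E,D,i,C,k,A,F,G]
After op 9 (rotate(-3)): offset=4, physical=[D,i,C,k,A,F,G,E], logical=[A,F,G,E,D,i,C,k]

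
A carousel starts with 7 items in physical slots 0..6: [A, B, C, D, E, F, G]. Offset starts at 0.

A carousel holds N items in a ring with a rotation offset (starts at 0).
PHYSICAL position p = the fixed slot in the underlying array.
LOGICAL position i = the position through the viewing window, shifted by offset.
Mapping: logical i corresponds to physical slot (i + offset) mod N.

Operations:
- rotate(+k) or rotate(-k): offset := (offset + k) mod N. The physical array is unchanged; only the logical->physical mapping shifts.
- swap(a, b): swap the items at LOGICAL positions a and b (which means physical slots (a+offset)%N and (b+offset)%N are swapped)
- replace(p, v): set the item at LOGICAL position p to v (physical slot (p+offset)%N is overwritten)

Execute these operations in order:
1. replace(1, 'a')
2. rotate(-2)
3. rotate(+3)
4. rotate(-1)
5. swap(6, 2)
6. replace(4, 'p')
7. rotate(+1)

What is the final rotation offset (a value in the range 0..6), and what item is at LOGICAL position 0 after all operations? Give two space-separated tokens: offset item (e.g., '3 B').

Answer: 1 a

Derivation:
After op 1 (replace(1, 'a')): offset=0, physical=[A,a,C,D,E,F,G], logical=[A,a,C,D,E,F,G]
After op 2 (rotate(-2)): offset=5, physical=[A,a,C,D,E,F,G], logical=[F,G,A,a,C,D,E]
After op 3 (rotate(+3)): offset=1, physical=[A,a,C,D,E,F,G], logical=[a,C,D,E,F,G,A]
After op 4 (rotate(-1)): offset=0, physical=[A,a,C,D,E,F,G], logical=[A,a,C,D,E,F,G]
After op 5 (swap(6, 2)): offset=0, physical=[A,a,G,D,E,F,C], logical=[A,a,G,D,E,F,C]
After op 6 (replace(4, 'p')): offset=0, physical=[A,a,G,D,p,F,C], logical=[A,a,G,D,p,F,C]
After op 7 (rotate(+1)): offset=1, physical=[A,a,G,D,p,F,C], logical=[a,G,D,p,F,C,A]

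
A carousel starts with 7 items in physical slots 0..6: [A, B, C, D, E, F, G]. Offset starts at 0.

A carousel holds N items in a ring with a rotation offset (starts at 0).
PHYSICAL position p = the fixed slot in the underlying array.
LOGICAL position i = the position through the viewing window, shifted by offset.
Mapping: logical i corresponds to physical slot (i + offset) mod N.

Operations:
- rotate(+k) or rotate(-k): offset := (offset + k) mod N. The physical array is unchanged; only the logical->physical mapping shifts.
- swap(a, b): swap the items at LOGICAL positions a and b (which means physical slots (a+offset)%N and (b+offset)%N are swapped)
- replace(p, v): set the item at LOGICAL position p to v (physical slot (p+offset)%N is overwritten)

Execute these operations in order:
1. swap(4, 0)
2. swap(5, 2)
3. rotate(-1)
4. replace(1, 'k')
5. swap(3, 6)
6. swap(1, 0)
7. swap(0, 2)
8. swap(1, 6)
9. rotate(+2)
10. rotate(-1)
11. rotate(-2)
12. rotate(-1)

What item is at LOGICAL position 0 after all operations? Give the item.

Answer: A

Derivation:
After op 1 (swap(4, 0)): offset=0, physical=[E,B,C,D,A,F,G], logical=[E,B,C,D,A,F,G]
After op 2 (swap(5, 2)): offset=0, physical=[E,B,F,D,A,C,G], logical=[E,B,F,D,A,C,G]
After op 3 (rotate(-1)): offset=6, physical=[E,B,F,D,A,C,G], logical=[G,E,B,F,D,A,C]
After op 4 (replace(1, 'k')): offset=6, physical=[k,B,F,D,A,C,G], logical=[G,k,B,F,D,A,C]
After op 5 (swap(3, 6)): offset=6, physical=[k,B,C,D,A,F,G], logical=[G,k,B,C,D,A,F]
After op 6 (swap(1, 0)): offset=6, physical=[G,B,C,D,A,F,k], logical=[k,G,B,C,D,A,F]
After op 7 (swap(0, 2)): offset=6, physical=[G,k,C,D,A,F,B], logical=[B,G,k,C,D,A,F]
After op 8 (swap(1, 6)): offset=6, physical=[F,k,C,D,A,G,B], logical=[B,F,k,C,D,A,G]
After op 9 (rotate(+2)): offset=1, physical=[F,k,C,D,A,G,B], logical=[k,C,D,A,G,B,F]
After op 10 (rotate(-1)): offset=0, physical=[F,k,C,D,A,G,B], logical=[F,k,C,D,A,G,B]
After op 11 (rotate(-2)): offset=5, physical=[F,k,C,D,A,G,B], logical=[G,B,F,k,C,D,A]
After op 12 (rotate(-1)): offset=4, physical=[F,k,C,D,A,G,B], logical=[A,G,B,F,k,C,D]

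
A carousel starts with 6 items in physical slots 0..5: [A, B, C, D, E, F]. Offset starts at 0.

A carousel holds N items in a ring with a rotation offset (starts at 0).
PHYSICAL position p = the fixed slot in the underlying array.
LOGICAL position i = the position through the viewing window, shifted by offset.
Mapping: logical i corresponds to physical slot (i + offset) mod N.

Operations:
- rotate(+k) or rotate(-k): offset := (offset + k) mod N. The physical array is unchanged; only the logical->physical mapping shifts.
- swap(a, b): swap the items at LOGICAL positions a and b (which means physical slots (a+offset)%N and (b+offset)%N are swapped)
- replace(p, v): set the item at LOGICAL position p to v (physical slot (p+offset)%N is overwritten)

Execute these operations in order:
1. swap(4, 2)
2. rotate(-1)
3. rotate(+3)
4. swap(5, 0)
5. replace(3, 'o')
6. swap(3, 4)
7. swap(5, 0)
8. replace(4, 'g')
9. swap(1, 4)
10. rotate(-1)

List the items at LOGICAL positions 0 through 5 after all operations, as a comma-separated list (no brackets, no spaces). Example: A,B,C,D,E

Answer: B,E,g,C,A,D

Derivation:
After op 1 (swap(4, 2)): offset=0, physical=[A,B,E,D,C,F], logical=[A,B,E,D,C,F]
After op 2 (rotate(-1)): offset=5, physical=[A,B,E,D,C,F], logical=[F,A,B,E,D,C]
After op 3 (rotate(+3)): offset=2, physical=[A,B,E,D,C,F], logical=[E,D,C,F,A,B]
After op 4 (swap(5, 0)): offset=2, physical=[A,E,B,D,C,F], logical=[B,D,C,F,A,E]
After op 5 (replace(3, 'o')): offset=2, physical=[A,E,B,D,C,o], logical=[B,D,C,o,A,E]
After op 6 (swap(3, 4)): offset=2, physical=[o,E,B,D,C,A], logical=[B,D,C,A,o,E]
After op 7 (swap(5, 0)): offset=2, physical=[o,B,E,D,C,A], logical=[E,D,C,A,o,B]
After op 8 (replace(4, 'g')): offset=2, physical=[g,B,E,D,C,A], logical=[E,D,C,A,g,B]
After op 9 (swap(1, 4)): offset=2, physical=[D,B,E,g,C,A], logical=[E,g,C,A,D,B]
After op 10 (rotate(-1)): offset=1, physical=[D,B,E,g,C,A], logical=[B,E,g,C,A,D]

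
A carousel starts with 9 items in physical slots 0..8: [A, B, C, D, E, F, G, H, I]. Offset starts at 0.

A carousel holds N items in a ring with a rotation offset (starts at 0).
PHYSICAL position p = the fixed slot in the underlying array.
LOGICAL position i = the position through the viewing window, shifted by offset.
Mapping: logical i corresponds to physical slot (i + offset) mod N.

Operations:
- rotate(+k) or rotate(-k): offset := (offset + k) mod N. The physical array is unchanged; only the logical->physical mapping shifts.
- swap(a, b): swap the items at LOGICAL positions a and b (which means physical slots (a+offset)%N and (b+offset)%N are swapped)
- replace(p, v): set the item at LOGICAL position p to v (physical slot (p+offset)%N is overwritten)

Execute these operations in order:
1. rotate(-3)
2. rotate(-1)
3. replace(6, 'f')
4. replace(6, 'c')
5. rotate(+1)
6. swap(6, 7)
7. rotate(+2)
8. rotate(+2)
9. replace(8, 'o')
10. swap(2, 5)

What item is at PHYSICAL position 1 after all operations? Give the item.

After op 1 (rotate(-3)): offset=6, physical=[A,B,C,D,E,F,G,H,I], logical=[G,H,I,A,B,C,D,E,F]
After op 2 (rotate(-1)): offset=5, physical=[A,B,C,D,E,F,G,H,I], logical=[F,G,H,I,A,B,C,D,E]
After op 3 (replace(6, 'f')): offset=5, physical=[A,B,f,D,E,F,G,H,I], logical=[F,G,H,I,A,B,f,D,E]
After op 4 (replace(6, 'c')): offset=5, physical=[A,B,c,D,E,F,G,H,I], logical=[F,G,H,I,A,B,c,D,E]
After op 5 (rotate(+1)): offset=6, physical=[A,B,c,D,E,F,G,H,I], logical=[G,H,I,A,B,c,D,E,F]
After op 6 (swap(6, 7)): offset=6, physical=[A,B,c,E,D,F,G,H,I], logical=[G,H,I,A,B,c,E,D,F]
After op 7 (rotate(+2)): offset=8, physical=[A,B,c,E,D,F,G,H,I], logical=[I,A,B,c,E,D,F,G,H]
After op 8 (rotate(+2)): offset=1, physical=[A,B,c,E,D,F,G,H,I], logical=[B,c,E,D,F,G,H,I,A]
After op 9 (replace(8, 'o')): offset=1, physical=[o,B,c,E,D,F,G,H,I], logical=[B,c,E,D,F,G,H,I,o]
After op 10 (swap(2, 5)): offset=1, physical=[o,B,c,G,D,F,E,H,I], logical=[B,c,G,D,F,E,H,I,o]

Answer: B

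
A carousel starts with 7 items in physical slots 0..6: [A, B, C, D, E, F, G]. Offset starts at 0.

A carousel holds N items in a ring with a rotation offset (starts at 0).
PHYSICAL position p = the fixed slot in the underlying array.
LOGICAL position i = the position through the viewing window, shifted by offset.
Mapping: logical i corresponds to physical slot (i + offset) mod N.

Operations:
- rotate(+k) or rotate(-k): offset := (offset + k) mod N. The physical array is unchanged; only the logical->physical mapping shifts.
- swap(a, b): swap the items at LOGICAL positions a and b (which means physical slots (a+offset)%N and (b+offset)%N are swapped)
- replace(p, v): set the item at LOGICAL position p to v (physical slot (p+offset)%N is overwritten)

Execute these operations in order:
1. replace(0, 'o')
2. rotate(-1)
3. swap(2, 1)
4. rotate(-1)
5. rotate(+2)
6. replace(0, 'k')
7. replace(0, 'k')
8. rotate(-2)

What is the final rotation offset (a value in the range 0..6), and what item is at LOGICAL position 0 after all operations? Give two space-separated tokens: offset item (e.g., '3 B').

Answer: 5 F

Derivation:
After op 1 (replace(0, 'o')): offset=0, physical=[o,B,C,D,E,F,G], logical=[o,B,C,D,E,F,G]
After op 2 (rotate(-1)): offset=6, physical=[o,B,C,D,E,F,G], logical=[G,o,B,C,D,E,F]
After op 3 (swap(2, 1)): offset=6, physical=[B,o,C,D,E,F,G], logical=[G,B,o,C,D,E,F]
After op 4 (rotate(-1)): offset=5, physical=[B,o,C,D,E,F,G], logical=[F,G,B,o,C,D,E]
After op 5 (rotate(+2)): offset=0, physical=[B,o,C,D,E,F,G], logical=[B,o,C,D,E,F,G]
After op 6 (replace(0, 'k')): offset=0, physical=[k,o,C,D,E,F,G], logical=[k,o,C,D,E,F,G]
After op 7 (replace(0, 'k')): offset=0, physical=[k,o,C,D,E,F,G], logical=[k,o,C,D,E,F,G]
After op 8 (rotate(-2)): offset=5, physical=[k,o,C,D,E,F,G], logical=[F,G,k,o,C,D,E]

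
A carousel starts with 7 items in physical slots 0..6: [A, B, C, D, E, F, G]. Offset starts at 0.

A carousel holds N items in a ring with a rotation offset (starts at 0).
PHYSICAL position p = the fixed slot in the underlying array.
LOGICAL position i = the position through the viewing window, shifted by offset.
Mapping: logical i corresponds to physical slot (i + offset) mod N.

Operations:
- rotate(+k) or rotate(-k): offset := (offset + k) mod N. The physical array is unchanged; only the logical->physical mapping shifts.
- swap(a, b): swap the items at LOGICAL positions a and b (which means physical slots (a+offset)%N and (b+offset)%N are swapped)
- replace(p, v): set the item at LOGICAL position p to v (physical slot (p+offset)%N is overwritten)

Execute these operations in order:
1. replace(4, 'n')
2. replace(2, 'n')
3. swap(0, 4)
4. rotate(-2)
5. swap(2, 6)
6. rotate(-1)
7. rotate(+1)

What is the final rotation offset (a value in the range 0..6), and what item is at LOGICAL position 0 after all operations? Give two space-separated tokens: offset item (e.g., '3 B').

Answer: 5 F

Derivation:
After op 1 (replace(4, 'n')): offset=0, physical=[A,B,C,D,n,F,G], logical=[A,B,C,D,n,F,G]
After op 2 (replace(2, 'n')): offset=0, physical=[A,B,n,D,n,F,G], logical=[A,B,n,D,n,F,G]
After op 3 (swap(0, 4)): offset=0, physical=[n,B,n,D,A,F,G], logical=[n,B,n,D,A,F,G]
After op 4 (rotate(-2)): offset=5, physical=[n,B,n,D,A,F,G], logical=[F,G,n,B,n,D,A]
After op 5 (swap(2, 6)): offset=5, physical=[A,B,n,D,n,F,G], logical=[F,G,A,B,n,D,n]
After op 6 (rotate(-1)): offset=4, physical=[A,B,n,D,n,F,G], logical=[n,F,G,A,B,n,D]
After op 7 (rotate(+1)): offset=5, physical=[A,B,n,D,n,F,G], logical=[F,G,A,B,n,D,n]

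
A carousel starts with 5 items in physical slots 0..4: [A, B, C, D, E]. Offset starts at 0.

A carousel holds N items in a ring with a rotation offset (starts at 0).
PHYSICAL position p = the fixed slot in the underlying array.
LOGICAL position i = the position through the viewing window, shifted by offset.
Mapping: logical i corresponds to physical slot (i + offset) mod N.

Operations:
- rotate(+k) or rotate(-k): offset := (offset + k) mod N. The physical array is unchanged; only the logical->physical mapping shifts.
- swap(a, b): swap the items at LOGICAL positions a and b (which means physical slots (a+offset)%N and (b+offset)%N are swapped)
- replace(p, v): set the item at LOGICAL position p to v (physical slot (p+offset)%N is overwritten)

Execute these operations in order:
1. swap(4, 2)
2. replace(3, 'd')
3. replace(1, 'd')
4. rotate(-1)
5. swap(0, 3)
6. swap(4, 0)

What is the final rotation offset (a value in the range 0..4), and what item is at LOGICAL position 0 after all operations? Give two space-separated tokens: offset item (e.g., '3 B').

Answer: 4 d

Derivation:
After op 1 (swap(4, 2)): offset=0, physical=[A,B,E,D,C], logical=[A,B,E,D,C]
After op 2 (replace(3, 'd')): offset=0, physical=[A,B,E,d,C], logical=[A,B,E,d,C]
After op 3 (replace(1, 'd')): offset=0, physical=[A,d,E,d,C], logical=[A,d,E,d,C]
After op 4 (rotate(-1)): offset=4, physical=[A,d,E,d,C], logical=[C,A,d,E,d]
After op 5 (swap(0, 3)): offset=4, physical=[A,d,C,d,E], logical=[E,A,d,C,d]
After op 6 (swap(4, 0)): offset=4, physical=[A,d,C,E,d], logical=[d,A,d,C,E]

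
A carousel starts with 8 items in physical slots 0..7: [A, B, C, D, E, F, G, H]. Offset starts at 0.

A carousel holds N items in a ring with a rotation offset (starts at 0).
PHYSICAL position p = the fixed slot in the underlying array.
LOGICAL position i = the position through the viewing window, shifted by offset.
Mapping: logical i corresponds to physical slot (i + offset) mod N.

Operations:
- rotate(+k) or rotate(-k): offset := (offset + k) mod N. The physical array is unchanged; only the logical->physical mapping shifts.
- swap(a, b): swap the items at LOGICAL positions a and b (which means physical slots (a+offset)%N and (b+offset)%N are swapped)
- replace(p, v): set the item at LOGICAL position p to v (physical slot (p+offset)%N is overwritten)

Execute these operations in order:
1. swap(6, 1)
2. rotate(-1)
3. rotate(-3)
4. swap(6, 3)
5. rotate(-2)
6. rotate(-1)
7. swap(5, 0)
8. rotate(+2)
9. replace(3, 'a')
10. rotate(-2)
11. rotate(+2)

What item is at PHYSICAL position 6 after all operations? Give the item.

After op 1 (swap(6, 1)): offset=0, physical=[A,G,C,D,E,F,B,H], logical=[A,G,C,D,E,F,B,H]
After op 2 (rotate(-1)): offset=7, physical=[A,G,C,D,E,F,B,H], logical=[H,A,G,C,D,E,F,B]
After op 3 (rotate(-3)): offset=4, physical=[A,G,C,D,E,F,B,H], logical=[E,F,B,H,A,G,C,D]
After op 4 (swap(6, 3)): offset=4, physical=[A,G,H,D,E,F,B,C], logical=[E,F,B,C,A,G,H,D]
After op 5 (rotate(-2)): offset=2, physical=[A,G,H,D,E,F,B,C], logical=[H,D,E,F,B,C,A,G]
After op 6 (rotate(-1)): offset=1, physical=[A,G,H,D,E,F,B,C], logical=[G,H,D,E,F,B,C,A]
After op 7 (swap(5, 0)): offset=1, physical=[A,B,H,D,E,F,G,C], logical=[B,H,D,E,F,G,C,A]
After op 8 (rotate(+2)): offset=3, physical=[A,B,H,D,E,F,G,C], logical=[D,E,F,G,C,A,B,H]
After op 9 (replace(3, 'a')): offset=3, physical=[A,B,H,D,E,F,a,C], logical=[D,E,F,a,C,A,B,H]
After op 10 (rotate(-2)): offset=1, physical=[A,B,H,D,E,F,a,C], logical=[B,H,D,E,F,a,C,A]
After op 11 (rotate(+2)): offset=3, physical=[A,B,H,D,E,F,a,C], logical=[D,E,F,a,C,A,B,H]

Answer: a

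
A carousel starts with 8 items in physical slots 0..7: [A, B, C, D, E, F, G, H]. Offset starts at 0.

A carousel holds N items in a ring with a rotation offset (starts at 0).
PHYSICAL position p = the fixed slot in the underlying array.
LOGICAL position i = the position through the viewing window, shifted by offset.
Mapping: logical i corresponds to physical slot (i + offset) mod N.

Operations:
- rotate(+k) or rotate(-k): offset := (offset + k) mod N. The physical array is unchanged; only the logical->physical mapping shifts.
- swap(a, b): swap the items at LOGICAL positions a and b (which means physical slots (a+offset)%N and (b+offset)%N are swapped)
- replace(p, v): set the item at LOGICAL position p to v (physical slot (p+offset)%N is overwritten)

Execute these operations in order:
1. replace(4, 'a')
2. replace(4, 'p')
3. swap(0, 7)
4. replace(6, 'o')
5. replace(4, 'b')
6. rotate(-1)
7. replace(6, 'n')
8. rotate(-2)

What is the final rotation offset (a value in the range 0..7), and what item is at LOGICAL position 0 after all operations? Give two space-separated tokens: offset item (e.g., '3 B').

After op 1 (replace(4, 'a')): offset=0, physical=[A,B,C,D,a,F,G,H], logical=[A,B,C,D,a,F,G,H]
After op 2 (replace(4, 'p')): offset=0, physical=[A,B,C,D,p,F,G,H], logical=[A,B,C,D,p,F,G,H]
After op 3 (swap(0, 7)): offset=0, physical=[H,B,C,D,p,F,G,A], logical=[H,B,C,D,p,F,G,A]
After op 4 (replace(6, 'o')): offset=0, physical=[H,B,C,D,p,F,o,A], logical=[H,B,C,D,p,F,o,A]
After op 5 (replace(4, 'b')): offset=0, physical=[H,B,C,D,b,F,o,A], logical=[H,B,C,D,b,F,o,A]
After op 6 (rotate(-1)): offset=7, physical=[H,B,C,D,b,F,o,A], logical=[A,H,B,C,D,b,F,o]
After op 7 (replace(6, 'n')): offset=7, physical=[H,B,C,D,b,n,o,A], logical=[A,H,B,C,D,b,n,o]
After op 8 (rotate(-2)): offset=5, physical=[H,B,C,D,b,n,o,A], logical=[n,o,A,H,B,C,D,b]

Answer: 5 n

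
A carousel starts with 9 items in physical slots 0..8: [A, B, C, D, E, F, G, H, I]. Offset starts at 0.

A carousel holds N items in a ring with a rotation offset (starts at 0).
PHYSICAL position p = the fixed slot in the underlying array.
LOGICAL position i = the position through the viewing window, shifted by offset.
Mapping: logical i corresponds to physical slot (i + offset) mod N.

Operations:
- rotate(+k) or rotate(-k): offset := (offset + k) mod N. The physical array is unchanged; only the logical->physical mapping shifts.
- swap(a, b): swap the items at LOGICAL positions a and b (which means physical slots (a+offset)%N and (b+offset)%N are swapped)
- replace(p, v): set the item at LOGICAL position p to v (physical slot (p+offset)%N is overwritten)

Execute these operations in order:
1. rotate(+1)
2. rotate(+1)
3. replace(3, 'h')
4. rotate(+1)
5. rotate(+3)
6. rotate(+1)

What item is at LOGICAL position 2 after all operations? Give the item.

After op 1 (rotate(+1)): offset=1, physical=[A,B,C,D,E,F,G,H,I], logical=[B,C,D,E,F,G,H,I,A]
After op 2 (rotate(+1)): offset=2, physical=[A,B,C,D,E,F,G,H,I], logical=[C,D,E,F,G,H,I,A,B]
After op 3 (replace(3, 'h')): offset=2, physical=[A,B,C,D,E,h,G,H,I], logical=[C,D,E,h,G,H,I,A,B]
After op 4 (rotate(+1)): offset=3, physical=[A,B,C,D,E,h,G,H,I], logical=[D,E,h,G,H,I,A,B,C]
After op 5 (rotate(+3)): offset=6, physical=[A,B,C,D,E,h,G,H,I], logical=[G,H,I,A,B,C,D,E,h]
After op 6 (rotate(+1)): offset=7, physical=[A,B,C,D,E,h,G,H,I], logical=[H,I,A,B,C,D,E,h,G]

Answer: A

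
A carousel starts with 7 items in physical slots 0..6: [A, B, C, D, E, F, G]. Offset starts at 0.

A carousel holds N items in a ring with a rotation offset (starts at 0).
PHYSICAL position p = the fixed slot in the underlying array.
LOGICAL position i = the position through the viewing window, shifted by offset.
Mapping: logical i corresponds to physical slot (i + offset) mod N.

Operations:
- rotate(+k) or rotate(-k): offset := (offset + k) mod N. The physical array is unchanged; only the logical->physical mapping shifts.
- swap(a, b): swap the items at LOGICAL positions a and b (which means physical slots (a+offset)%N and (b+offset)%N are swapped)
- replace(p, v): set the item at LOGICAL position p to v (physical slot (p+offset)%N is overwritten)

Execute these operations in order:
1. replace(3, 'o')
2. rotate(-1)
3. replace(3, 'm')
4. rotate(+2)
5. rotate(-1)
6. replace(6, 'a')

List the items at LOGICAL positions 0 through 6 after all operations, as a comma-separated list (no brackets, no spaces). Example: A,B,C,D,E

Answer: A,B,m,o,E,F,a

Derivation:
After op 1 (replace(3, 'o')): offset=0, physical=[A,B,C,o,E,F,G], logical=[A,B,C,o,E,F,G]
After op 2 (rotate(-1)): offset=6, physical=[A,B,C,o,E,F,G], logical=[G,A,B,C,o,E,F]
After op 3 (replace(3, 'm')): offset=6, physical=[A,B,m,o,E,F,G], logical=[G,A,B,m,o,E,F]
After op 4 (rotate(+2)): offset=1, physical=[A,B,m,o,E,F,G], logical=[B,m,o,E,F,G,A]
After op 5 (rotate(-1)): offset=0, physical=[A,B,m,o,E,F,G], logical=[A,B,m,o,E,F,G]
After op 6 (replace(6, 'a')): offset=0, physical=[A,B,m,o,E,F,a], logical=[A,B,m,o,E,F,a]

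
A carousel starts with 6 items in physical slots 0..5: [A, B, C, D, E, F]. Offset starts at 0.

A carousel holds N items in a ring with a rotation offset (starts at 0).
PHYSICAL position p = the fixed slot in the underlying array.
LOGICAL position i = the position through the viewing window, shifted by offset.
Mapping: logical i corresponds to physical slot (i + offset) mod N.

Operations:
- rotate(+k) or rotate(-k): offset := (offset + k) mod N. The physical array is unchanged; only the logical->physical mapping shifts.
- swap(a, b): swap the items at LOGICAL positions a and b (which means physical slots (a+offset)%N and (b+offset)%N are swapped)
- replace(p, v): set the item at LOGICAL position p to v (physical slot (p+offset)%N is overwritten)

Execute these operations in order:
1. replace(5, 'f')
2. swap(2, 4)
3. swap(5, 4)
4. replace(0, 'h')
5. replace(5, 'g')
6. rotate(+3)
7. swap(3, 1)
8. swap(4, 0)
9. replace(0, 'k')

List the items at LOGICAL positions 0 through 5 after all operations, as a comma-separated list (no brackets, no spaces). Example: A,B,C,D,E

Answer: k,h,g,f,D,E

Derivation:
After op 1 (replace(5, 'f')): offset=0, physical=[A,B,C,D,E,f], logical=[A,B,C,D,E,f]
After op 2 (swap(2, 4)): offset=0, physical=[A,B,E,D,C,f], logical=[A,B,E,D,C,f]
After op 3 (swap(5, 4)): offset=0, physical=[A,B,E,D,f,C], logical=[A,B,E,D,f,C]
After op 4 (replace(0, 'h')): offset=0, physical=[h,B,E,D,f,C], logical=[h,B,E,D,f,C]
After op 5 (replace(5, 'g')): offset=0, physical=[h,B,E,D,f,g], logical=[h,B,E,D,f,g]
After op 6 (rotate(+3)): offset=3, physical=[h,B,E,D,f,g], logical=[D,f,g,h,B,E]
After op 7 (swap(3, 1)): offset=3, physical=[f,B,E,D,h,g], logical=[D,h,g,f,B,E]
After op 8 (swap(4, 0)): offset=3, physical=[f,D,E,B,h,g], logical=[B,h,g,f,D,E]
After op 9 (replace(0, 'k')): offset=3, physical=[f,D,E,k,h,g], logical=[k,h,g,f,D,E]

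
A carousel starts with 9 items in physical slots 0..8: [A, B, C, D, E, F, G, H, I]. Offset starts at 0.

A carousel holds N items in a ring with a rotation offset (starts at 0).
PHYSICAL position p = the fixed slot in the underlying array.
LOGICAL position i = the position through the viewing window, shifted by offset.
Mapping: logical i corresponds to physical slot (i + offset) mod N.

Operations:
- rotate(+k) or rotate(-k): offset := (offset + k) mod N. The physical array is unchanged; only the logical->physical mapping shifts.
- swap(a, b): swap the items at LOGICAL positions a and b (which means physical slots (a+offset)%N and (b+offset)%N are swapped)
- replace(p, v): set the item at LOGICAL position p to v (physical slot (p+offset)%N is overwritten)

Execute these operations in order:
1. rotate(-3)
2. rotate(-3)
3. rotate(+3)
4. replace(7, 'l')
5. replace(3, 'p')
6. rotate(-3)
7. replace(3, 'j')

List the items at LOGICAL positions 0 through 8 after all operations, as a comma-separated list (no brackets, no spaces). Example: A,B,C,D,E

Answer: D,l,F,j,H,I,p,B,C

Derivation:
After op 1 (rotate(-3)): offset=6, physical=[A,B,C,D,E,F,G,H,I], logical=[G,H,I,A,B,C,D,E,F]
After op 2 (rotate(-3)): offset=3, physical=[A,B,C,D,E,F,G,H,I], logical=[D,E,F,G,H,I,A,B,C]
After op 3 (rotate(+3)): offset=6, physical=[A,B,C,D,E,F,G,H,I], logical=[G,H,I,A,B,C,D,E,F]
After op 4 (replace(7, 'l')): offset=6, physical=[A,B,C,D,l,F,G,H,I], logical=[G,H,I,A,B,C,D,l,F]
After op 5 (replace(3, 'p')): offset=6, physical=[p,B,C,D,l,F,G,H,I], logical=[G,H,I,p,B,C,D,l,F]
After op 6 (rotate(-3)): offset=3, physical=[p,B,C,D,l,F,G,H,I], logical=[D,l,F,G,H,I,p,B,C]
After op 7 (replace(3, 'j')): offset=3, physical=[p,B,C,D,l,F,j,H,I], logical=[D,l,F,j,H,I,p,B,C]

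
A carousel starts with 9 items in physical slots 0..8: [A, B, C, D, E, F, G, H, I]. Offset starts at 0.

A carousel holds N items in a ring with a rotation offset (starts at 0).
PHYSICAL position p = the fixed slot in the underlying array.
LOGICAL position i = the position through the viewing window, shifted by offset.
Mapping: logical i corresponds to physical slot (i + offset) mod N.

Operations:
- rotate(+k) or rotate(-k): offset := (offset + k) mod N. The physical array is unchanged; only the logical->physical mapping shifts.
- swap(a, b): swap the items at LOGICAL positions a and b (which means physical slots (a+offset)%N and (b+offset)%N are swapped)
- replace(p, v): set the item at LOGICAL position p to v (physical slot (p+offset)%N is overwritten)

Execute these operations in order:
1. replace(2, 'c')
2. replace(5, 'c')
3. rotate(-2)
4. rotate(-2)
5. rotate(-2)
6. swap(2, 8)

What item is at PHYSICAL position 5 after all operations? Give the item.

After op 1 (replace(2, 'c')): offset=0, physical=[A,B,c,D,E,F,G,H,I], logical=[A,B,c,D,E,F,G,H,I]
After op 2 (replace(5, 'c')): offset=0, physical=[A,B,c,D,E,c,G,H,I], logical=[A,B,c,D,E,c,G,H,I]
After op 3 (rotate(-2)): offset=7, physical=[A,B,c,D,E,c,G,H,I], logical=[H,I,A,B,c,D,E,c,G]
After op 4 (rotate(-2)): offset=5, physical=[A,B,c,D,E,c,G,H,I], logical=[c,G,H,I,A,B,c,D,E]
After op 5 (rotate(-2)): offset=3, physical=[A,B,c,D,E,c,G,H,I], logical=[D,E,c,G,H,I,A,B,c]
After op 6 (swap(2, 8)): offset=3, physical=[A,B,c,D,E,c,G,H,I], logical=[D,E,c,G,H,I,A,B,c]

Answer: c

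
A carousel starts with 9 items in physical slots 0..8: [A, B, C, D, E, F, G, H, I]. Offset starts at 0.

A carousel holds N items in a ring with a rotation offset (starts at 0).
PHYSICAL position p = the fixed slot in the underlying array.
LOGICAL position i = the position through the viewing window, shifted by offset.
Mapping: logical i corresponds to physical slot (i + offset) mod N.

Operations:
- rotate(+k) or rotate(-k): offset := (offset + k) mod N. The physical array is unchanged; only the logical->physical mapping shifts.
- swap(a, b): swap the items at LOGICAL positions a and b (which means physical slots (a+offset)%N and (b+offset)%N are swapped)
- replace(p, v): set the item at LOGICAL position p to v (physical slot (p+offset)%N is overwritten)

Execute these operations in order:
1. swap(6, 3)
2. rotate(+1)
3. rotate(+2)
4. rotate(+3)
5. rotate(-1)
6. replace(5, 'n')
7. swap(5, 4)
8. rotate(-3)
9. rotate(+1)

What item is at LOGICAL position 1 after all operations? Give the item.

After op 1 (swap(6, 3)): offset=0, physical=[A,B,C,G,E,F,D,H,I], logical=[A,B,C,G,E,F,D,H,I]
After op 2 (rotate(+1)): offset=1, physical=[A,B,C,G,E,F,D,H,I], logical=[B,C,G,E,F,D,H,I,A]
After op 3 (rotate(+2)): offset=3, physical=[A,B,C,G,E,F,D,H,I], logical=[G,E,F,D,H,I,A,B,C]
After op 4 (rotate(+3)): offset=6, physical=[A,B,C,G,E,F,D,H,I], logical=[D,H,I,A,B,C,G,E,F]
After op 5 (rotate(-1)): offset=5, physical=[A,B,C,G,E,F,D,H,I], logical=[F,D,H,I,A,B,C,G,E]
After op 6 (replace(5, 'n')): offset=5, physical=[A,n,C,G,E,F,D,H,I], logical=[F,D,H,I,A,n,C,G,E]
After op 7 (swap(5, 4)): offset=5, physical=[n,A,C,G,E,F,D,H,I], logical=[F,D,H,I,n,A,C,G,E]
After op 8 (rotate(-3)): offset=2, physical=[n,A,C,G,E,F,D,H,I], logical=[C,G,E,F,D,H,I,n,A]
After op 9 (rotate(+1)): offset=3, physical=[n,A,C,G,E,F,D,H,I], logical=[G,E,F,D,H,I,n,A,C]

Answer: E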